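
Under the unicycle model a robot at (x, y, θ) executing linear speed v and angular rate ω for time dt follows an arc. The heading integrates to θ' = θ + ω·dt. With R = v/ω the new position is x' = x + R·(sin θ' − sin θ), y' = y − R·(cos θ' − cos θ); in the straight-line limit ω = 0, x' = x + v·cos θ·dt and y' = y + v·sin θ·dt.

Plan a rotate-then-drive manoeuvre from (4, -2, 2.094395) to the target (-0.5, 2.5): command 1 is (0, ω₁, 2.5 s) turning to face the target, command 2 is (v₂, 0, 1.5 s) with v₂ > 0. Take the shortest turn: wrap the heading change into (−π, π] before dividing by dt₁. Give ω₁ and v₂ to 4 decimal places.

heading to target = atan2(2.5−-2, -0.5−4) = 2.3562
Δθ = wrap(2.3562 − 2.0944) = 0.2618; ω₁ = Δθ/dt₁ = 0.1047
distance = √((-0.5−4)² + (2.5−-2)²) = 6.3640; v₂ = distance/dt₂ = 4.2426

ω₁ = 0.1047, v₂ = 4.2426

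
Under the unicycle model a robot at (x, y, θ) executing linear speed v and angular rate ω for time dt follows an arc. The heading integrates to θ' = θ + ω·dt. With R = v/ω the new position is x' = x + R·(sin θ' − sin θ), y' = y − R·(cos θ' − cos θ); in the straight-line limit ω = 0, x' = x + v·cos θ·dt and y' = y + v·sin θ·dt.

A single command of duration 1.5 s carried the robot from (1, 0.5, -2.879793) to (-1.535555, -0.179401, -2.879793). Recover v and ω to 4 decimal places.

v = 1.7500, ω = 0.0000

Δθ = -2.879793 − -2.879793 = 0.000000
ω = Δθ/dt = 0.000000/1.5 = 0.0000
ω = 0 → v = (Δx·cos θ + Δy·sin θ)/dt = 1.7500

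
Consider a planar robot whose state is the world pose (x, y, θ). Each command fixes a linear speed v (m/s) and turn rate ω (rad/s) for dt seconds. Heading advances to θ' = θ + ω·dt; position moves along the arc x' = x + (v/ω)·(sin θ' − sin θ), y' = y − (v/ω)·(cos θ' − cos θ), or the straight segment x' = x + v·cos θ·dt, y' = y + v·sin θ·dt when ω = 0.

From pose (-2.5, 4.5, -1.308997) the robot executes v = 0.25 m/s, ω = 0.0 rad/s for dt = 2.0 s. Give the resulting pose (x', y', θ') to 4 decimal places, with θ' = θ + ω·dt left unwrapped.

θ' = -1.3090 + 0.0·2.0 = -1.3090
ω = 0 → straight: x' = -2.5 + 0.25·cos(-1.3090)·2.0 = -2.3706
y' = 4.5 + 0.25·sin(-1.3090)·2.0 = 4.0170

(-2.3706, 4.0170, -1.3090)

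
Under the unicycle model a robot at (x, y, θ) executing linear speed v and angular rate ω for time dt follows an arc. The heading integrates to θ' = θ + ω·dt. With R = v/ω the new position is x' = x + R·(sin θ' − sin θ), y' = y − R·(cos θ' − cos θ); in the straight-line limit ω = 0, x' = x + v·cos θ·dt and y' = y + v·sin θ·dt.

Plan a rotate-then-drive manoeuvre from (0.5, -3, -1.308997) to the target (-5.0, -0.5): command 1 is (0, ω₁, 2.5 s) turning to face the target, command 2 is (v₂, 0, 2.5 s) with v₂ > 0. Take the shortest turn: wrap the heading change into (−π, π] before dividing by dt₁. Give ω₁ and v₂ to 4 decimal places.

heading to target = atan2(-0.5−-3, -5−0.5) = 2.7150
Δθ = wrap(2.7150 − -1.3090) = -2.2592; ω₁ = Δθ/dt₁ = -0.9037
distance = √((-5−0.5)² + (-0.5−-3)²) = 6.0415; v₂ = distance/dt₂ = 2.4166

ω₁ = -0.9037, v₂ = 2.4166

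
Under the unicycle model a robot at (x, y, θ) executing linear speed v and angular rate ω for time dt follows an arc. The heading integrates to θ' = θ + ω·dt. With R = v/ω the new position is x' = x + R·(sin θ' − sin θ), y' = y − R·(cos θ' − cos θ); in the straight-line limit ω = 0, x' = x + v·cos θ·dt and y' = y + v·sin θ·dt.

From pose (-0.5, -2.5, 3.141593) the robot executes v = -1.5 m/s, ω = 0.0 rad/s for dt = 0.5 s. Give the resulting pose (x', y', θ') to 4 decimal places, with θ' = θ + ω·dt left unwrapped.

θ' = 3.1416 + 0.0·0.5 = 3.1416
ω = 0 → straight: x' = -0.5 + -1.5·cos(3.1416)·0.5 = 0.2500
y' = -2.5 + -1.5·sin(3.1416)·0.5 = -2.5000

(0.2500, -2.5000, 3.1416)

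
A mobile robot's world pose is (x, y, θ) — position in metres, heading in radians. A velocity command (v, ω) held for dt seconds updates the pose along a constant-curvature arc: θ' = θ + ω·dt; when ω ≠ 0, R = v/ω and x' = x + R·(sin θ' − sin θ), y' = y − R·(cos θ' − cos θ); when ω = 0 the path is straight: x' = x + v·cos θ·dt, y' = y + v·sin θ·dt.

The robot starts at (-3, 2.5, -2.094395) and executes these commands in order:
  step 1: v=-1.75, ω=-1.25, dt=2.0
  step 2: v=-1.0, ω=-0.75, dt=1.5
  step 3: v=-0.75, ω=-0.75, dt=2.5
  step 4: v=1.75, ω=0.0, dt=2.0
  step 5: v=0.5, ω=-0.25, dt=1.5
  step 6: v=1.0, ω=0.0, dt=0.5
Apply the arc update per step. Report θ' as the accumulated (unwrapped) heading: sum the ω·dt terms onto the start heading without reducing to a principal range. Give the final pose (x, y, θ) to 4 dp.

(-1.6152, -3.3537, -7.9694)

step 1: θ'=-4.5944 (R=1.4000) → pose (-0.3973, 1.9648, -4.5944)
step 2: θ'=-5.7194 (R=1.3333) → pose (-1.0088, 0.6809, -5.7194)
step 3: θ'=-7.5944 (R=1.0000) → pose (-2.5097, 1.2694, -7.5944)
step 4: θ'=-7.5944 (straight) → pose (-1.6113, -2.1133, -7.5944)
step 5: θ'=-7.9694 (R=-2.0000) → pose (-1.5576, -2.8570, -7.9694)
step 6: θ'=-7.9694 (straight) → pose (-1.6152, -3.3537, -7.9694)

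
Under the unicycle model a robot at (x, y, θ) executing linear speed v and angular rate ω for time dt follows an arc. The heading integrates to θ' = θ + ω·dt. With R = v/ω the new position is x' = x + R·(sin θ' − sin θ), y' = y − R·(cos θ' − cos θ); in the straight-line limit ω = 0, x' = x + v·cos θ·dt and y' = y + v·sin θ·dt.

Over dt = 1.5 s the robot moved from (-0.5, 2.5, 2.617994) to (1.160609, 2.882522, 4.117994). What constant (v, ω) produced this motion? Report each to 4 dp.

Δθ = 4.117994 − 2.617994 = 1.500000
ω = Δθ/dt = 1.500000/1.5 = 1.0000
R = Δx/(sin θ' − sin θ) = -1.2500
v = R·ω = -1.2500·1.0000 = -1.2500

v = -1.2500, ω = 1.0000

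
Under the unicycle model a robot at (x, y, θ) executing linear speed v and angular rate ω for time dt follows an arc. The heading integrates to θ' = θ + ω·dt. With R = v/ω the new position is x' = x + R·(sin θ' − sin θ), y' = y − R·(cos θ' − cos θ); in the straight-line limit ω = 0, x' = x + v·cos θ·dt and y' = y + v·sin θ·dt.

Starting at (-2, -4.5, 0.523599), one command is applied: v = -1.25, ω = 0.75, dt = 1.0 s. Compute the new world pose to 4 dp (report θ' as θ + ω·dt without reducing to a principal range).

(-2.7603, -5.4553, 1.2736)

θ' = 0.5236 + 0.75·1.0 = 1.2736
R = v/ω = -1.25/0.75 = -1.6667
x' = -2 + -1.6667·(sin 1.2736 − sin 0.5236) = -2.7603
y' = -4.5 − -1.6667·(cos 1.2736 − cos 0.5236) = -5.4553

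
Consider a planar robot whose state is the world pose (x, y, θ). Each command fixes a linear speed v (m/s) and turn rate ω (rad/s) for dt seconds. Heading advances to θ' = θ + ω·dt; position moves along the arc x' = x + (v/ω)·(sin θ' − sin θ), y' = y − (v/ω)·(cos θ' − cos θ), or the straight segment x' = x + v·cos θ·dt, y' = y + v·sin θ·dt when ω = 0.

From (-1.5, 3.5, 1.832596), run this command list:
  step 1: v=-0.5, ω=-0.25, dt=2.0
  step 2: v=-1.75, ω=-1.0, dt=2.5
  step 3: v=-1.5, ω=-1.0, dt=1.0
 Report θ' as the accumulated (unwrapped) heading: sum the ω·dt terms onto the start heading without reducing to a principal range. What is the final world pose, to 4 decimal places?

(-4.6597, 3.6680, -2.1674)

step 1: θ'=1.3326 (R=2.0000) → pose (-1.4883, 2.5105, 1.3326)
step 2: θ'=-1.1674 (R=1.7500) → pose (-4.7984, 2.2364, -1.1674)
step 3: θ'=-2.1674 (R=1.5000) → pose (-4.6597, 3.6680, -2.1674)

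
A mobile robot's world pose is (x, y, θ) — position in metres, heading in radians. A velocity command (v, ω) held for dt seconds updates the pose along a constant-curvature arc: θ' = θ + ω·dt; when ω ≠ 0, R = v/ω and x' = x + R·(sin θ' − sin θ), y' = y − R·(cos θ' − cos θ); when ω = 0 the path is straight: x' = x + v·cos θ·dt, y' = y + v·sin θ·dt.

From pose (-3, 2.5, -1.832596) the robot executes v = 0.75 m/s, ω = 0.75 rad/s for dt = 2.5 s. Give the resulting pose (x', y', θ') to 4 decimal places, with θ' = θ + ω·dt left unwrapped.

(-1.9917, 1.2421, 0.0424)

θ' = -1.8326 + 0.75·2.5 = 0.0424
R = v/ω = 0.75/0.75 = 1.0000
x' = -3 + 1.0000·(sin 0.0424 − sin -1.8326) = -1.9917
y' = 2.5 − 1.0000·(cos 0.0424 − cos -1.8326) = 1.2421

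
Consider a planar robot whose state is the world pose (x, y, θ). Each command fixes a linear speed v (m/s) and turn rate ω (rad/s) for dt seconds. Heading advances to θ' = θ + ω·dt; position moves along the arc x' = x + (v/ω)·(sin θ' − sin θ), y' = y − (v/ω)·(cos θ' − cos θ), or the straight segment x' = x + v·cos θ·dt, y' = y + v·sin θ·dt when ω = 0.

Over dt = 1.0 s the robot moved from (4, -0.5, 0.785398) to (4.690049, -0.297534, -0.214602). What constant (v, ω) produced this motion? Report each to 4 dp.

Δθ = -0.214602 − 0.785398 = -1.000000
ω = Δθ/dt = -1.000000/1.0 = -1.0000
R = Δx/(sin θ' − sin θ) = -0.7500
v = R·ω = -0.7500·-1.0000 = 0.7500

v = 0.7500, ω = -1.0000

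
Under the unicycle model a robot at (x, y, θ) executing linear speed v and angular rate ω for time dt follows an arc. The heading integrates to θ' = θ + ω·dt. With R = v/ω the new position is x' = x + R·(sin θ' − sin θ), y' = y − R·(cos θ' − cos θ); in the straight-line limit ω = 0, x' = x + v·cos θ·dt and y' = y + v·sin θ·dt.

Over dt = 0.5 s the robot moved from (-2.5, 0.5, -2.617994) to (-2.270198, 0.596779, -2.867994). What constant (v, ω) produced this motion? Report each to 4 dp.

Δθ = -2.867994 − -2.617994 = -0.250000
ω = Δθ/dt = -0.250000/0.5 = -0.5000
R = Δx/(sin θ' − sin θ) = 1.0000
v = R·ω = 1.0000·-0.5000 = -0.5000

v = -0.5000, ω = -0.5000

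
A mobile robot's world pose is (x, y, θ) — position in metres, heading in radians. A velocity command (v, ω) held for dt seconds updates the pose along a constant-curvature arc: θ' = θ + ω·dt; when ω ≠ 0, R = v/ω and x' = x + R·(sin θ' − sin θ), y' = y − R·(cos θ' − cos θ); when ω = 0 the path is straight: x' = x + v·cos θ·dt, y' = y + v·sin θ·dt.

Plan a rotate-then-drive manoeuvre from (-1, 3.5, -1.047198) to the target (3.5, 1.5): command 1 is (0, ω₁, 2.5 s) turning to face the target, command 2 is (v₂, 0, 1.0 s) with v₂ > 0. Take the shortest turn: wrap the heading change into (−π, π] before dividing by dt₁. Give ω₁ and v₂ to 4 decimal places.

heading to target = atan2(1.5−3.5, 3.5−-1) = -0.4182
Δθ = wrap(-0.4182 − -1.0472) = 0.6290; ω₁ = Δθ/dt₁ = 0.2516
distance = √((3.5−-1)² + (1.5−3.5)²) = 4.9244; v₂ = distance/dt₂ = 4.9244

ω₁ = 0.2516, v₂ = 4.9244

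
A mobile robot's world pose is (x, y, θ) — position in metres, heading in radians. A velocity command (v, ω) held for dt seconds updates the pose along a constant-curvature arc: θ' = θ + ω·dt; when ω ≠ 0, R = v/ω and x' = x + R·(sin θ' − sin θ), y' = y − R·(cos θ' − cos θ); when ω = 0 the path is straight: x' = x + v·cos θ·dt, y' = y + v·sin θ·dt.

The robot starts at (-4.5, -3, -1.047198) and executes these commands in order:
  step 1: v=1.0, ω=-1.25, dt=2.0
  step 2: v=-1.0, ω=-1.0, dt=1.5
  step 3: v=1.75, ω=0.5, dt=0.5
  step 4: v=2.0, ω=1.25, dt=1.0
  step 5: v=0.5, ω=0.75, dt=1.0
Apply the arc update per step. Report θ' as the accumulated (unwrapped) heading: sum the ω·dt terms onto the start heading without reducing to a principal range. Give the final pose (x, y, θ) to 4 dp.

(-6.2279, -2.9083, -2.7972)

step 1: θ'=-3.5472 (R=-0.8000) → pose (-5.5085, -4.1351, -3.5472)
step 2: θ'=-5.0472 (R=1.0000) → pose (-4.9586, -5.3825, -5.0472)
step 3: θ'=-4.7972 (R=3.5000) → pose (-4.7768, -4.5290, -4.7972)
step 4: θ'=-3.5472 (R=1.6000) → pose (-5.7397, -2.9232, -3.5472)
step 5: θ'=-2.7972 (R=0.6667) → pose (-6.2279, -2.9083, -2.7972)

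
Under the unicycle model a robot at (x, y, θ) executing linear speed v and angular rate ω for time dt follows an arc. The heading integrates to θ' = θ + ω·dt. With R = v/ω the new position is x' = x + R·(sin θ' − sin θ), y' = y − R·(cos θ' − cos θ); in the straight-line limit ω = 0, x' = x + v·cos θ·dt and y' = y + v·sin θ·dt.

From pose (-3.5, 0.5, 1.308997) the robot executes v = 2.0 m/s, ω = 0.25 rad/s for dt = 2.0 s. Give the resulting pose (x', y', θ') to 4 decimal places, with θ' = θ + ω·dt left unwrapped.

θ' = 1.3090 + 0.25·2.0 = 1.8090
R = v/ω = 2.0/0.25 = 8.0000
x' = -3.5 + 8.0000·(sin 1.8090 − sin 1.3090) = -3.4533
y' = 0.5 − 8.0000·(cos 1.8090 − cos 1.3090) = 4.4582

(-3.4533, 4.4582, 1.8090)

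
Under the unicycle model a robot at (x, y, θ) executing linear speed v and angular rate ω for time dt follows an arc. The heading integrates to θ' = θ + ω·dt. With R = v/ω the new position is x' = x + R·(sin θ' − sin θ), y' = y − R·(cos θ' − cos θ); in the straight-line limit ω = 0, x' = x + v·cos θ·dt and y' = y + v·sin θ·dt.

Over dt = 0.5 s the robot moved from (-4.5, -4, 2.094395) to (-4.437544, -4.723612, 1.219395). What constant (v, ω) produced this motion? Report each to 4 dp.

v = -1.5000, ω = -1.7500

Δθ = 1.219395 − 2.094395 = -0.875000
ω = Δθ/dt = -0.875000/0.5 = -1.7500
R = −Δy/(cos θ' − cos θ) = 0.8571
v = R·ω = 0.8571·-1.7500 = -1.5000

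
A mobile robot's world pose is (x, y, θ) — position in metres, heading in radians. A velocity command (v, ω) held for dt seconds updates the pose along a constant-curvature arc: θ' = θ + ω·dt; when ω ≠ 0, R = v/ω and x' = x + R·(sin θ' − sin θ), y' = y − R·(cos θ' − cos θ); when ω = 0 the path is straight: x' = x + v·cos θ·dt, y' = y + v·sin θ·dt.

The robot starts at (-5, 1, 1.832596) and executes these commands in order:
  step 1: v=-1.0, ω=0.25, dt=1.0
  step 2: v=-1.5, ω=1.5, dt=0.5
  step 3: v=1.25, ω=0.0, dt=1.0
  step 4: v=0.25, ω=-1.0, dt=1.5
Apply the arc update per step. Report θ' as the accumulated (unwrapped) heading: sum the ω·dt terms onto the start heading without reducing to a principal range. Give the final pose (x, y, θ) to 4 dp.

(-5.4137, 0.2907, 1.3326)

step 1: θ'=2.0826 (R=-4.0000) → pose (-4.6238, 0.0763, 2.0826)
step 2: θ'=2.8326 (R=-1.0000) → pose (-4.0560, -0.3866, 2.8326)
step 3: θ'=2.8326 (straight) → pose (-5.2468, -0.0065, 2.8326)
step 4: θ'=1.3326 (R=-0.2500) → pose (-5.4137, 0.2907, 1.3326)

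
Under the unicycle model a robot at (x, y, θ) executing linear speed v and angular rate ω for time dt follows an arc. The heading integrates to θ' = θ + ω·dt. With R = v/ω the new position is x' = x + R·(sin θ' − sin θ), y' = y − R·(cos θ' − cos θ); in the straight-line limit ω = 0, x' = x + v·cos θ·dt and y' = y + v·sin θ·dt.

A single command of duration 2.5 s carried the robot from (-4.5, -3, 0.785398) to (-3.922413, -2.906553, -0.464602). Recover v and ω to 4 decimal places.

v = 0.2500, ω = -0.5000

Δθ = -0.464602 − 0.785398 = -1.250000
ω = Δθ/dt = -1.250000/2.5 = -0.5000
R = Δx/(sin θ' − sin θ) = -0.5000
v = R·ω = -0.5000·-0.5000 = 0.2500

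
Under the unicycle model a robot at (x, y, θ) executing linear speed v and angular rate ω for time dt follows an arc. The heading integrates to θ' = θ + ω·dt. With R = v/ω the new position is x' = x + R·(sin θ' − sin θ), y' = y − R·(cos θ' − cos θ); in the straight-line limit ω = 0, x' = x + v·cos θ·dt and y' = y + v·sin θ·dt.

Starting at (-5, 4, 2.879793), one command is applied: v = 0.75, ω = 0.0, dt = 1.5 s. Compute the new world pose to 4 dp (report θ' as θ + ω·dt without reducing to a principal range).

θ' = 2.8798 + 0.0·1.5 = 2.8798
ω = 0 → straight: x' = -5 + 0.75·cos(2.8798)·1.5 = -6.0867
y' = 4 + 0.75·sin(2.8798)·1.5 = 4.2912

(-6.0867, 4.2912, 2.8798)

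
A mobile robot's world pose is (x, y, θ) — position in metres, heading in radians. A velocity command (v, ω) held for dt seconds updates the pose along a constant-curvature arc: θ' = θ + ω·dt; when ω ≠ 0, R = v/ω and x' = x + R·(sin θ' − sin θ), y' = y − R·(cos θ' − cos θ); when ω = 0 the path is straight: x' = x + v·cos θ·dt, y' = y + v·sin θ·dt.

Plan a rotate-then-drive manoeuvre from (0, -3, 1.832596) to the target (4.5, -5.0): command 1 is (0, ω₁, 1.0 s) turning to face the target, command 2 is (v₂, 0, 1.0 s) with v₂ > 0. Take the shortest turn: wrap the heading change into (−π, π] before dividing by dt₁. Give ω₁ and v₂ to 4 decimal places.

ω₁ = -2.2508, v₂ = 4.9244

heading to target = atan2(-5−-3, 4.5−0) = -0.4182
Δθ = wrap(-0.4182 − 1.8326) = -2.2508; ω₁ = Δθ/dt₁ = -2.2508
distance = √((4.5−0)² + (-5−-3)²) = 4.9244; v₂ = distance/dt₂ = 4.9244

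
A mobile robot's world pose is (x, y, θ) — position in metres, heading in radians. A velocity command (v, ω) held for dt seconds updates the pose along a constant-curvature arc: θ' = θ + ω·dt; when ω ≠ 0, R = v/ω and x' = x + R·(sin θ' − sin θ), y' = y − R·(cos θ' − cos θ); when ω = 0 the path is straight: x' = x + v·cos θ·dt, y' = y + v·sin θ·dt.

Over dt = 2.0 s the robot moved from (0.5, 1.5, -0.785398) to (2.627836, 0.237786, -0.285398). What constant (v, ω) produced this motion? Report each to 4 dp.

Δθ = -0.285398 − -0.785398 = 0.500000
ω = Δθ/dt = 0.500000/2.0 = 0.2500
R = Δx/(sin θ' − sin θ) = 5.0000
v = R·ω = 5.0000·0.2500 = 1.2500

v = 1.2500, ω = 0.2500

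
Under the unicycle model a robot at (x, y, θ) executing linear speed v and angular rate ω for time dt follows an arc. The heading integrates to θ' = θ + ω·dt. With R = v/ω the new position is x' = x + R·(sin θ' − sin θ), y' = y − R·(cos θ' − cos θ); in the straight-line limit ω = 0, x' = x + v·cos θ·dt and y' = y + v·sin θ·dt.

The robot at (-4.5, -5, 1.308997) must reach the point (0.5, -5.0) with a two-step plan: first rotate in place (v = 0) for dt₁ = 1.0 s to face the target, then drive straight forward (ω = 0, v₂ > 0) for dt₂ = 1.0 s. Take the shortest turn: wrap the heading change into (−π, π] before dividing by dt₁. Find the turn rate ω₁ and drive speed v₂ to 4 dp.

ω₁ = -1.3090, v₂ = 5.0000

heading to target = atan2(-5−-5, 0.5−-4.5) = 0.0000
Δθ = wrap(0.0000 − 1.3090) = -1.3090; ω₁ = Δθ/dt₁ = -1.3090
distance = √((0.5−-4.5)² + (-5−-5)²) = 5.0000; v₂ = distance/dt₂ = 5.0000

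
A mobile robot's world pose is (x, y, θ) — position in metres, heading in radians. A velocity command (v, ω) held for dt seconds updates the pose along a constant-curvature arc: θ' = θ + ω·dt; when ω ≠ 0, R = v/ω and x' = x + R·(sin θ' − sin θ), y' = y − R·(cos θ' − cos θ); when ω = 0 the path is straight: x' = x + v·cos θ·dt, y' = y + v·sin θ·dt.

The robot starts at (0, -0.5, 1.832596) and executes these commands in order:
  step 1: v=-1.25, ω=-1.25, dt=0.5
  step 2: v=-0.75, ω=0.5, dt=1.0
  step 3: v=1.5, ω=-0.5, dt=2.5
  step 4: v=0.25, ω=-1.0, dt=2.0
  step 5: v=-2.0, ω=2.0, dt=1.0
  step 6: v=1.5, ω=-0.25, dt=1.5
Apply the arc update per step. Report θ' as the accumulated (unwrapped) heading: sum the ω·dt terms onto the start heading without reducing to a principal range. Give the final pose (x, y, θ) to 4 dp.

step 1: θ'=1.2076 (R=1.0000) → pose (-0.0312, -1.1141, 1.2076)
step 2: θ'=1.7076 (R=-1.5000) → pose (-0.1150, -1.8515, 1.7076)
step 3: θ'=0.4576 (R=-3.0000) → pose (1.5316, 1.2489, 0.4576)
step 4: θ'=-1.5424 (R=-0.2500) → pose (1.8919, 1.0317, -1.5424)
step 5: θ'=0.4576 (R=-1.0000) → pose (0.4506, 1.9005, 0.4576)
step 6: θ'=0.0826 (R=-6.0000) → pose (2.6063, 2.4973, 0.0826)

(2.6063, 2.4973, 0.0826)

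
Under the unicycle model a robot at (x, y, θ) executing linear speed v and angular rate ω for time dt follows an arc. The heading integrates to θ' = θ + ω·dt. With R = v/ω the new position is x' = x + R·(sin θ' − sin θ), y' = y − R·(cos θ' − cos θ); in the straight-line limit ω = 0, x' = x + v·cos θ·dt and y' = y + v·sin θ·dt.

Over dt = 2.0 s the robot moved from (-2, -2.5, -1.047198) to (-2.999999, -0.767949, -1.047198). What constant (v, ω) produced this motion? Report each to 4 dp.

v = -1.0000, ω = 0.0000

Δθ = -1.047198 − -1.047198 = 0.000000
ω = Δθ/dt = 0.000000/2.0 = 0.0000
ω = 0 → v = (Δx·cos θ + Δy·sin θ)/dt = -1.0000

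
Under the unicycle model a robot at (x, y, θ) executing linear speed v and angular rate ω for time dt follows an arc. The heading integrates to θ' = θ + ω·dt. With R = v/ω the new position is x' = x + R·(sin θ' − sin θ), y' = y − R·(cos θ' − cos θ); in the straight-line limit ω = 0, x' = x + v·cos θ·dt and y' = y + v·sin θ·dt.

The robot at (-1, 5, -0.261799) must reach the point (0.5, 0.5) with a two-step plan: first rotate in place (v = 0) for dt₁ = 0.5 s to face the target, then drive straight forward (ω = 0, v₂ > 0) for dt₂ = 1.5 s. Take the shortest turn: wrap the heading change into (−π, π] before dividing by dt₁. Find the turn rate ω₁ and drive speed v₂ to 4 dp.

heading to target = atan2(0.5−5, 0.5−-1) = -1.2490
Δθ = wrap(-1.2490 − -0.2618) = -0.9872; ω₁ = Δθ/dt₁ = -1.9745
distance = √((0.5−-1)² + (0.5−5)²) = 4.7434; v₂ = distance/dt₂ = 3.1623

ω₁ = -1.9745, v₂ = 3.1623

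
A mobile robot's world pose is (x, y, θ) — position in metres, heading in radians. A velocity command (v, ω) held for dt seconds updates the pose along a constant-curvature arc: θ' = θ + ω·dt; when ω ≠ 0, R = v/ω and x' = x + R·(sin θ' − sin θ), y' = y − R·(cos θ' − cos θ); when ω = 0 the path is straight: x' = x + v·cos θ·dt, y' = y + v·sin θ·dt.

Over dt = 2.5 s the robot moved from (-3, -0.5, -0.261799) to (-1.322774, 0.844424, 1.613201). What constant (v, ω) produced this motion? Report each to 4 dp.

v = 1.0000, ω = 0.7500

Δθ = 1.613201 − -0.261799 = 1.875000
ω = Δθ/dt = 1.875000/2.5 = 0.7500
R = Δx/(sin θ' − sin θ) = 1.3333
v = R·ω = 1.3333·0.7500 = 1.0000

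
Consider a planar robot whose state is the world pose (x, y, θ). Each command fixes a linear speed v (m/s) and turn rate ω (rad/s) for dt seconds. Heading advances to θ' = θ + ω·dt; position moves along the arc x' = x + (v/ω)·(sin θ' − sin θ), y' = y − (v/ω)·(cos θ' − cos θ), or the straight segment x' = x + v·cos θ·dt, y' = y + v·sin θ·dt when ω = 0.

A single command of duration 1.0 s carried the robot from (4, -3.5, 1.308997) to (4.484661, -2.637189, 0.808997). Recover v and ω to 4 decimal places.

Δθ = 0.808997 − 1.308997 = -0.500000
ω = Δθ/dt = -0.500000/1.0 = -0.5000
R = −Δy/(cos θ' − cos θ) = -2.0000
v = R·ω = -2.0000·-0.5000 = 1.0000

v = 1.0000, ω = -0.5000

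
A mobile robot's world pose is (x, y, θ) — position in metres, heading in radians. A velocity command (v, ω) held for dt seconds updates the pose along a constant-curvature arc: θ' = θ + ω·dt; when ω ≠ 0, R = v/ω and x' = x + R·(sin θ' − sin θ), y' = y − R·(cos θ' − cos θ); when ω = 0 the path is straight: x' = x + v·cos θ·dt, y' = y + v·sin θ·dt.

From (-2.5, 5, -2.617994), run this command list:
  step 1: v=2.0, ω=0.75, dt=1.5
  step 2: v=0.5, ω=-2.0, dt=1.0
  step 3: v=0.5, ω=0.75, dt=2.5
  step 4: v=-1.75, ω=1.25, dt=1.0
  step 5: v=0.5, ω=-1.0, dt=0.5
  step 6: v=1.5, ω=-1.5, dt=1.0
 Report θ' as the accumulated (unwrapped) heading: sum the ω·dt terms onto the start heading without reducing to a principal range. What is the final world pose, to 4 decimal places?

step 1: θ'=-1.4930 (R=2.6667) → pose (-3.8253, 2.4833, -1.4930)
step 2: θ'=-3.4930 (R=-0.2500) → pose (-4.1606, 2.2292, -3.4930)
step 3: θ'=-1.6180 (R=0.6667) → pose (-5.0560, 1.6347, -1.6180)
step 4: θ'=-0.3680 (R=-1.4000) → pose (-5.9508, 3.0070, -0.3680)
step 5: θ'=-0.8680 (R=-0.5000) → pose (-5.7491, 2.8637, -0.8680)
step 6: θ'=-2.3680 (R=-1.0000) → pose (-5.8134, 1.5019, -2.3680)

(-5.8134, 1.5019, -2.3680)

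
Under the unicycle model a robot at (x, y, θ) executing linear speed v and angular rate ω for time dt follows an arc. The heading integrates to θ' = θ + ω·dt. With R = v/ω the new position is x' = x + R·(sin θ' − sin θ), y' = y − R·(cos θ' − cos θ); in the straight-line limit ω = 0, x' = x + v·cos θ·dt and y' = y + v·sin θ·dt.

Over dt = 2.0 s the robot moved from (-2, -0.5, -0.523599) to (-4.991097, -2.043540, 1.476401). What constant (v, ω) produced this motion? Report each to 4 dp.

Δθ = 1.476401 − -0.523599 = 2.000000
ω = Δθ/dt = 2.000000/2.0 = 1.0000
R = Δx/(sin θ' − sin θ) = -2.0000
v = R·ω = -2.0000·1.0000 = -2.0000

v = -2.0000, ω = 1.0000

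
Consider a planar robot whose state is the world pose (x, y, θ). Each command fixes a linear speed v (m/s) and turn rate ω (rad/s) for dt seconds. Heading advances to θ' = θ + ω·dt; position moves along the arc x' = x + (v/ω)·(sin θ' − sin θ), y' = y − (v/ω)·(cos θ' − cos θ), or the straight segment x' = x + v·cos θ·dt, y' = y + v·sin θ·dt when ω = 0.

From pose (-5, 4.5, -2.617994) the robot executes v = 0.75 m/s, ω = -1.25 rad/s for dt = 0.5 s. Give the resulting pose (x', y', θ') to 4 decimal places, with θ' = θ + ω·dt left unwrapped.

θ' = -2.6180 + -1.25·0.5 = -3.2430
R = v/ω = 0.75/-1.25 = -0.6000
x' = -5 + -0.6000·(sin -3.2430 − sin -2.6180) = -5.3607
y' = 4.5 − -0.6000·(cos -3.2430 − cos -2.6180) = 4.4227

(-5.3607, 4.4227, -3.2430)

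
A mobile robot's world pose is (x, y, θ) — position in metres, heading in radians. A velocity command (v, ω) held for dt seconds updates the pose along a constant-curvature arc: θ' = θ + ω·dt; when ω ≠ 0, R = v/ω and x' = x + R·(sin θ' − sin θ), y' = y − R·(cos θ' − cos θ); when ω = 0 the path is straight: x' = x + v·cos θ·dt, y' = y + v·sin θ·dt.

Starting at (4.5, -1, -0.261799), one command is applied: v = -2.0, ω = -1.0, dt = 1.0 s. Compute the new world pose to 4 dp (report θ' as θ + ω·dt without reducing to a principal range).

θ' = -0.2618 + -1.0·1.0 = -1.2618
R = v/ω = -2.0/-1.0 = 2.0000
x' = 4.5 + 2.0000·(sin -1.2618 − sin -0.2618) = 3.1124
y' = -1 − 2.0000·(cos -1.2618 − cos -0.2618) = 0.3236

(3.1124, 0.3236, -1.2618)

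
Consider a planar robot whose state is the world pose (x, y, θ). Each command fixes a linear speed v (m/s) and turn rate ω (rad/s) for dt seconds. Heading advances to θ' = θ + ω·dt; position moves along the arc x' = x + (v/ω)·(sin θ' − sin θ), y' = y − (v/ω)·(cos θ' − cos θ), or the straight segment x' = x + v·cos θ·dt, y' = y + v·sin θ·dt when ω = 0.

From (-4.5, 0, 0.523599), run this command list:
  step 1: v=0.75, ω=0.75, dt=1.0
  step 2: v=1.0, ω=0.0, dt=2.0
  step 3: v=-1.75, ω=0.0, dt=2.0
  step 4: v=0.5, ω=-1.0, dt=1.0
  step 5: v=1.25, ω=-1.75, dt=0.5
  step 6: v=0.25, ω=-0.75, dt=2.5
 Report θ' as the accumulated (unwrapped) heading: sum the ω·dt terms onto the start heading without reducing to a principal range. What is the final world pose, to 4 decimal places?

step 1: θ'=1.2736 (R=1.0000) → pose (-4.0438, 0.5732, 1.2736)
step 2: θ'=1.2736 (straight) → pose (-3.4582, 2.4855, 1.2736)
step 3: θ'=1.2736 (straight) → pose (-4.4831, -0.8611, 1.2736)
step 4: θ'=0.2736 (R=-0.5000) → pose (-4.1401, -0.5261, 0.2736)
step 5: θ'=-0.6014 (R=-0.7143) → pose (-3.5430, -0.6248, -0.6014)
step 6: θ'=-2.4764 (R=-0.3333) → pose (-3.5258, -1.1619, -2.4764)

(-3.5258, -1.1619, -2.4764)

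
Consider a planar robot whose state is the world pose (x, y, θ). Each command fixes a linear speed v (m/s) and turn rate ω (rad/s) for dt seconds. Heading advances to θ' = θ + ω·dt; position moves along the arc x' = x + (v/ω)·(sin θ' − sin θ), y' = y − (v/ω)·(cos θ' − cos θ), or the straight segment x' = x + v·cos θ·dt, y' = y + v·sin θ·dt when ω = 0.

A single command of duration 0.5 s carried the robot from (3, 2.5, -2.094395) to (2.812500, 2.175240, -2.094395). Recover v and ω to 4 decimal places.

Δθ = -2.094395 − -2.094395 = 0.000000
ω = Δθ/dt = 0.000000/0.5 = 0.0000
ω = 0 → v = (Δx·cos θ + Δy·sin θ)/dt = 0.7500

v = 0.7500, ω = 0.0000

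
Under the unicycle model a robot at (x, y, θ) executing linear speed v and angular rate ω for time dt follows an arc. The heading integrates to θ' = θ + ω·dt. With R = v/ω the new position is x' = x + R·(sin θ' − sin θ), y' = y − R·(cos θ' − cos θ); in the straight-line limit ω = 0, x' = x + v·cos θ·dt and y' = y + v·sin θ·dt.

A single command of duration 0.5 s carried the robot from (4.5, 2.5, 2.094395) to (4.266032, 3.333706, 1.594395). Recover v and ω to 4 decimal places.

v = 1.7500, ω = -1.0000

Δθ = 1.594395 − 2.094395 = -0.500000
ω = Δθ/dt = -0.500000/0.5 = -1.0000
R = −Δy/(cos θ' − cos θ) = -1.7500
v = R·ω = -1.7500·-1.0000 = 1.7500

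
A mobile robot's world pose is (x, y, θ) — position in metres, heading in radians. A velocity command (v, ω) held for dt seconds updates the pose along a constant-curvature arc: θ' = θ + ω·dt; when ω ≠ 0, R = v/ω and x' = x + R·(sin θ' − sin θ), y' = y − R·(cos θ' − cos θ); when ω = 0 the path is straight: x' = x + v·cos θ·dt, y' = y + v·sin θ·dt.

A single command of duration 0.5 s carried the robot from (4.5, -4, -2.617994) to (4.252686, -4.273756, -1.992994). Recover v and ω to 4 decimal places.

Δθ = -1.992994 − -2.617994 = 0.625000
ω = Δθ/dt = 0.625000/0.5 = 1.2500
R = −Δy/(cos θ' − cos θ) = 0.6000
v = R·ω = 0.6000·1.2500 = 0.7500

v = 0.7500, ω = 1.2500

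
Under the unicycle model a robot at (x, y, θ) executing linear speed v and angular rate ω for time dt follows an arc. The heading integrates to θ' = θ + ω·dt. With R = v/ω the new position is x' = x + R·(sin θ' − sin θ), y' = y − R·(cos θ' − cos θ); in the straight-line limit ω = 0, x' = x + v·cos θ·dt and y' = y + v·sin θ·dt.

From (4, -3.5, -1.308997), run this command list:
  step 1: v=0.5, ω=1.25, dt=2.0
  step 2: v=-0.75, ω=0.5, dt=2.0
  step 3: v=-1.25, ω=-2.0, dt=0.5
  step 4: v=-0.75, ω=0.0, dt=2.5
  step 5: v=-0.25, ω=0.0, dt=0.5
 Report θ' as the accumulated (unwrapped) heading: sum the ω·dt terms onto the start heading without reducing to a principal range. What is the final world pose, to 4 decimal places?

step 1: θ'=1.1910 (R=0.4000) → pose (4.7579, -3.5448, 1.1910)
step 2: θ'=2.1910 (R=-1.5000) → pose (4.9303, -4.9727, 2.1910)
step 3: θ'=1.1910 (R=0.6250) → pose (5.0022, -5.5676, 1.1910)
step 4: θ'=1.1910 (straight) → pose (4.3071, -7.3090, 1.1910)
step 5: θ'=1.1910 (straight) → pose (4.2607, -7.4251, 1.1910)

(4.2607, -7.4251, 1.1910)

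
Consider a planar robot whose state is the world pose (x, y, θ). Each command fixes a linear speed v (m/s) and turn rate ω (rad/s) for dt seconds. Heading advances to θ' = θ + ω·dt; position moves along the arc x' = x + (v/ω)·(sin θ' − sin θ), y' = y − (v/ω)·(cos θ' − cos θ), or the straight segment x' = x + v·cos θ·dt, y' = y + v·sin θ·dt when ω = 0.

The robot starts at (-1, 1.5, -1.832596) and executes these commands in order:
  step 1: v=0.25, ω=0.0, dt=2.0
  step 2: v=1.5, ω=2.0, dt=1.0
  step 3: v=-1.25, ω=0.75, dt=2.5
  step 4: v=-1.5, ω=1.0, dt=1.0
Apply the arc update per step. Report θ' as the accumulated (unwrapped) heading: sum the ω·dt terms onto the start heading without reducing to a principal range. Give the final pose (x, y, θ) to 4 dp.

step 1: θ'=-1.8326 (straight) → pose (-1.1294, 1.0170, -1.8326)
step 2: θ'=0.1674 (R=0.7500) → pose (-0.2800, 0.0834, 0.1674)
step 3: θ'=2.0424 (R=-1.6667) → pose (-1.4870, -2.3172, 2.0424)
step 4: θ'=3.0424 (R=-1.5000) → pose (-0.2993, -3.1283, 3.0424)

(-0.2993, -3.1283, 3.0424)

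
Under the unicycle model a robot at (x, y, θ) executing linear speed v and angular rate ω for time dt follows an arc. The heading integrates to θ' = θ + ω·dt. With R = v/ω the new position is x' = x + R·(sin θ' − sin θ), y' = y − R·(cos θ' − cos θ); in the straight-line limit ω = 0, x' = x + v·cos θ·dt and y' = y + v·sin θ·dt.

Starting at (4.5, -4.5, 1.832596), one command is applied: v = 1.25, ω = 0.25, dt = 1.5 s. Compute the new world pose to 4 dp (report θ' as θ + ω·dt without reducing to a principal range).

(3.6904, -2.8210, 2.2076)

θ' = 1.8326 + 0.25·1.5 = 2.2076
R = v/ω = 1.25/0.25 = 5.0000
x' = 4.5 + 5.0000·(sin 2.2076 − sin 1.8326) = 3.6904
y' = -4.5 − 5.0000·(cos 2.2076 − cos 1.8326) = -2.8210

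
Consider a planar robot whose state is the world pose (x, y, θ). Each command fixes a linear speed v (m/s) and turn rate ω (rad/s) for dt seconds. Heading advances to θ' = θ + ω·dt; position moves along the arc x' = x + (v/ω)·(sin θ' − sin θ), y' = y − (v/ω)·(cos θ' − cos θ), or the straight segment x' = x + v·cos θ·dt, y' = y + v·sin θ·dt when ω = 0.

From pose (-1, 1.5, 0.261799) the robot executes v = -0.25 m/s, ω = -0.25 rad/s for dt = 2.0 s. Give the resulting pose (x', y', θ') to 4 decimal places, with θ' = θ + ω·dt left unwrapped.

(-1.4948, 1.4942, -0.2382)

θ' = 0.2618 + -0.25·2.0 = -0.2382
R = v/ω = -0.25/-0.25 = 1.0000
x' = -1 + 1.0000·(sin -0.2382 − sin 0.2618) = -1.4948
y' = 1.5 − 1.0000·(cos -0.2382 − cos 0.2618) = 1.4942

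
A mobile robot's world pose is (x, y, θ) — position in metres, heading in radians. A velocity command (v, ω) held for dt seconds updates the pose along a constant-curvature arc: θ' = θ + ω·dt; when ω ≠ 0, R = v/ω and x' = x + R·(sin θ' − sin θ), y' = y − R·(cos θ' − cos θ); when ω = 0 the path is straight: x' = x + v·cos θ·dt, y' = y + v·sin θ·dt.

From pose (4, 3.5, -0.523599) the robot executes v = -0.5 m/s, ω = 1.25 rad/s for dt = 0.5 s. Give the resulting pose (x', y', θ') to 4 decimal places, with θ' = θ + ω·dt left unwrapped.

(3.7595, 3.5515, 0.1014)

θ' = -0.5236 + 1.25·0.5 = 0.1014
R = v/ω = -0.5/1.25 = -0.4000
x' = 4 + -0.4000·(sin 0.1014 − sin -0.5236) = 3.7595
y' = 3.5 − -0.4000·(cos 0.1014 − cos -0.5236) = 3.5515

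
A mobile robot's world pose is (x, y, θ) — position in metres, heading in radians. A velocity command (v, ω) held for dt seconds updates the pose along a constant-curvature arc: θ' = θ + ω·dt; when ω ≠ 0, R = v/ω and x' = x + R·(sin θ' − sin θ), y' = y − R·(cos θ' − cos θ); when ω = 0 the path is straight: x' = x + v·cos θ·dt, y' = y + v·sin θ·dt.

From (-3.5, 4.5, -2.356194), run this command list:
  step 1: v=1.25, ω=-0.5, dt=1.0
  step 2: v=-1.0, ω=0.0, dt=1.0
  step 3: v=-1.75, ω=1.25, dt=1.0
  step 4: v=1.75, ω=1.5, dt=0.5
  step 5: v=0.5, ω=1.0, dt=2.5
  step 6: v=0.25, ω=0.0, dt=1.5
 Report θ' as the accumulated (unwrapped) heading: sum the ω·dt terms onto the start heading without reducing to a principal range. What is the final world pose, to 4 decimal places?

step 1: θ'=-2.8562 (R=-2.5000) → pose (-4.5639, 3.8689, -2.8562)
step 2: θ'=-2.8562 (straight) → pose (-3.6044, 4.1504, -2.8562)
step 3: θ'=-1.6062 (R=-1.4000) → pose (-2.5994, 5.4443, -1.6062)
step 4: θ'=-0.8562 (R=1.1667) → pose (-2.3147, 4.6384, -0.8562)
step 5: θ'=1.6438 (R=0.5000) → pose (-1.4384, 5.0026, 1.6438)
step 6: θ'=1.6438 (straight) → pose (-1.4657, 5.3766, 1.6438)

(-1.4657, 5.3766, 1.6438)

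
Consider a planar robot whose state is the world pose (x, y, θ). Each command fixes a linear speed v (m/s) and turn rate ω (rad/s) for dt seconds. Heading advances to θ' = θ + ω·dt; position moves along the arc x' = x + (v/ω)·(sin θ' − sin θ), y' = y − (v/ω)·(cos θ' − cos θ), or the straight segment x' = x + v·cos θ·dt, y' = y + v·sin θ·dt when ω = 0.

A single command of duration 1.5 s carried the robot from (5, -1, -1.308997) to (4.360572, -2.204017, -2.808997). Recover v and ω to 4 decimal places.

Δθ = -2.808997 − -1.308997 = -1.500000
ω = Δθ/dt = -1.500000/1.5 = -1.0000
R = −Δy/(cos θ' − cos θ) = -1.0000
v = R·ω = -1.0000·-1.0000 = 1.0000

v = 1.0000, ω = -1.0000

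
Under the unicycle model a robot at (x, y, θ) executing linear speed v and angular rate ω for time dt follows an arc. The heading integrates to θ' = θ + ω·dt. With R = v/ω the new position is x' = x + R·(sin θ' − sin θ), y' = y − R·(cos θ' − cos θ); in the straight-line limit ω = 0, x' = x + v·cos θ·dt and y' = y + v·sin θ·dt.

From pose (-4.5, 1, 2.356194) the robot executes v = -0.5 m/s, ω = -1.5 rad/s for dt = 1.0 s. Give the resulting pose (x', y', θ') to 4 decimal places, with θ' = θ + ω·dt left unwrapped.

θ' = 2.3562 + -1.5·1.0 = 0.8562
R = v/ω = -0.5/-1.5 = 0.3333
x' = -4.5 + 0.3333·(sin 0.8562 − sin 2.3562) = -4.4839
y' = 1 − 0.3333·(cos 0.8562 − cos 2.3562) = 0.5459

(-4.4839, 0.5459, 0.8562)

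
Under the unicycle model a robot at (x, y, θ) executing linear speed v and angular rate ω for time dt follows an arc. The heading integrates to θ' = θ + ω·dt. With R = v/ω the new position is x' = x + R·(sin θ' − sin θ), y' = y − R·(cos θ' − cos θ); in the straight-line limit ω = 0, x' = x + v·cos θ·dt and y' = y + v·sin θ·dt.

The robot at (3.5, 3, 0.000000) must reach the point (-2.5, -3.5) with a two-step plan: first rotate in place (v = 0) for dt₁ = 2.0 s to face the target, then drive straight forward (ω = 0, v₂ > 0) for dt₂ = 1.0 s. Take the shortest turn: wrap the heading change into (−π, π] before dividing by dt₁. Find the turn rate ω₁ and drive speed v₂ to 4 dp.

ω₁ = -1.1581, v₂ = 8.8459

heading to target = atan2(-3.5−3, -2.5−3.5) = -2.3162
Δθ = wrap(-2.3162 − 0.0000) = -2.3162; ω₁ = Δθ/dt₁ = -1.1581
distance = √((-2.5−3.5)² + (-3.5−3)²) = 8.8459; v₂ = distance/dt₂ = 8.8459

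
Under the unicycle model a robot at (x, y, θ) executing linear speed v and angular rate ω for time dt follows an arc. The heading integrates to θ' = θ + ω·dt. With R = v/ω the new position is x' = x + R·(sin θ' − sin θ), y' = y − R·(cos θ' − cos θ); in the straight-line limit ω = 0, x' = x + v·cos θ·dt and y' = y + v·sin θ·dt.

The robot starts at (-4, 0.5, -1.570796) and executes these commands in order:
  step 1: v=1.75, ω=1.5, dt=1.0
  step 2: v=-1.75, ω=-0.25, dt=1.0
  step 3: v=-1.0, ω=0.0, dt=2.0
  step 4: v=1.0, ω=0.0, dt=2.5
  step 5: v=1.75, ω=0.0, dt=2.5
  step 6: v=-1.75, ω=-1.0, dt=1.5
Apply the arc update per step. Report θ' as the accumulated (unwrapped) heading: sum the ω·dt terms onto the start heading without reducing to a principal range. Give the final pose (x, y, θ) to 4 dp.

(-1.1454, 0.2323, -1.8208)

step 1: θ'=-0.0708 (R=1.1667) → pose (-2.9159, -0.6637, -0.0708)
step 2: θ'=-0.3208 (R=7.0000) → pose (-4.6280, -0.3242, -0.3208)
step 3: θ'=-0.3208 (straight) → pose (-6.5259, 0.3065, -0.3208)
step 4: θ'=-0.3208 (straight) → pose (-4.1535, -0.4818, -0.3208)
step 5: θ'=-0.3208 (straight) → pose (-0.0017, -1.8614, -0.3208)
step 6: θ'=-1.8208 (R=1.7500) → pose (-1.1454, 0.2323, -1.8208)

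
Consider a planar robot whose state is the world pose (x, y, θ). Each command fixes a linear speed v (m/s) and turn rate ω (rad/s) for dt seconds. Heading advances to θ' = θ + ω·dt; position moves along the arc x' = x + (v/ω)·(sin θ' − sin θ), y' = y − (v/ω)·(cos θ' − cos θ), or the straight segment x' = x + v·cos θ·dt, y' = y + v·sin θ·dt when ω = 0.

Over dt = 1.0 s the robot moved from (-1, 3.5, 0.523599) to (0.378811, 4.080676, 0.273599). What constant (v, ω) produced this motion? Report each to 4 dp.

Δθ = 0.273599 − 0.523599 = -0.250000
ω = Δθ/dt = -0.250000/1.0 = -0.2500
R = Δx/(sin θ' − sin θ) = -6.0000
v = R·ω = -6.0000·-0.2500 = 1.5000

v = 1.5000, ω = -0.2500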